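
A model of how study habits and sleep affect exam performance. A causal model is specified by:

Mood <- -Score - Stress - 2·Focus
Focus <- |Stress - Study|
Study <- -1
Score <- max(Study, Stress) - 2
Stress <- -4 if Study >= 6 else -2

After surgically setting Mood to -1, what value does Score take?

The intervention breaks the incoming arrows to Mood: Mood <- -Score - Stress - 2·Focus no longer applies, and Mood = -1.
Since Score is not a descendant of the intervened variable, it is unaffected.
Stress = -4 if Study >= 6 else -2  [with Study=-1]  = -2
Score = max(Study, Stress) - 2  [with Study=-1, Stress=-2]  = -3

-3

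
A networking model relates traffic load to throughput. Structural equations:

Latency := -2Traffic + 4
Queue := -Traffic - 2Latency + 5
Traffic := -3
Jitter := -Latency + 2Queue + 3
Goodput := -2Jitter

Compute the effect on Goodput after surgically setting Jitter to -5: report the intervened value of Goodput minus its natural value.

Intervening sets Jitter = -5 and removes its equation (Jitter := -Latency + 2Queue + 3).
Goodput = -2Jitter  [with Jitter=-5]  = 10
Without intervention: Latency = -2Traffic + 4  [with Traffic=-3]  = 10; Queue = -Traffic - 2Latency + 5  [with Traffic=-3, Latency=10]  = -12; Jitter = -Latency + 2Queue + 3  [with Latency=10, Queue=-12]  = -31; Goodput = -2Jitter  [with Jitter=-31]  = 62.
Change = 10 − 62 = -52.

-52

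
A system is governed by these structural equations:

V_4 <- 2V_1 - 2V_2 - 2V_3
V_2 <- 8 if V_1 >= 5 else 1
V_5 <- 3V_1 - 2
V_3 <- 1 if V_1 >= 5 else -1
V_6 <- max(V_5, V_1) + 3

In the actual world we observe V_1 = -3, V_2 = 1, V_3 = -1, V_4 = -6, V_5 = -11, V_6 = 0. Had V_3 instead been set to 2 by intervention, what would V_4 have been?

-12

The intervention breaks the incoming arrows to V_3: V_3 <- 1 if V_1 >= 5 else -1 no longer applies, and V_3 = 2.
V_2 = 8 if V_1 >= 5 else 1  [with V_1=-3]  = 1
V_4 = 2V_1 - 2V_2 - 2V_3  [with V_1=-3, V_2=1, V_3=2]  = -12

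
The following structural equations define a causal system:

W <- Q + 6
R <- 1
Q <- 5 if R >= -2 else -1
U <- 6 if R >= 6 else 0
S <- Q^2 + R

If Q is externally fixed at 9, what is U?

Under do(Q=9), the mechanism Q <- 5 if R >= -2 else -1 is discarded; Q is fixed at 9.
Since U is not a descendant of the intervened variable, it is unaffected.
U = 6 if R >= 6 else 0  [with R=1]  = 0

0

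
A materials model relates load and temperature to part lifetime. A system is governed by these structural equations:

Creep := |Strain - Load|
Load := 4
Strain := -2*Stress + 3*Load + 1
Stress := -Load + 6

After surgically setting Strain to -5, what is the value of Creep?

9

The intervention breaks the incoming arrows to Strain: Strain := -2*Stress + 3*Load + 1 no longer applies, and Strain = -5.
Creep = |Strain - Load|  [with Strain=-5, Load=4]  = 9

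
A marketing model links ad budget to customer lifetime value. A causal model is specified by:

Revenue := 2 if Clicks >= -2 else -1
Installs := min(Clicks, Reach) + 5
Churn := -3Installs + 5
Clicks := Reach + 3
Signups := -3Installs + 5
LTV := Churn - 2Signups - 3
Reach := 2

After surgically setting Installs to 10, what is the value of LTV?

The intervention breaks the incoming arrows to Installs: Installs := min(Clicks, Reach) + 5 no longer applies, and Installs = 10.
Signups = -3Installs + 5  [with Installs=10]  = -25
Churn = -3Installs + 5  [with Installs=10]  = -25
LTV = Churn - 2Signups - 3  [with Churn=-25, Signups=-25]  = 22

22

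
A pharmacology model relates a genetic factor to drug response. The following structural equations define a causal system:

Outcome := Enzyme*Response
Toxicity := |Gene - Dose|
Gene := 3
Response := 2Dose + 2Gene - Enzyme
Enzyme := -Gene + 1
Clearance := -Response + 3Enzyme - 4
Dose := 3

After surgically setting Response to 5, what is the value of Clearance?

-15

Under do(Response=5), the mechanism Response := 2Dose + 2Gene - Enzyme is discarded; Response is fixed at 5.
Enzyme = -Gene + 1  [with Gene=3]  = -2
Clearance = -Response + 3Enzyme - 4  [with Response=5, Enzyme=-2]  = -15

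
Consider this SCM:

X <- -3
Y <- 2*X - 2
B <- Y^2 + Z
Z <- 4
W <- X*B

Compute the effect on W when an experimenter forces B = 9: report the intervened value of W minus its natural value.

Intervening sets B = 9 and removes its equation (B <- Y^2 + Z).
W = X*B  [with X=-3, B=9]  = -27
Without intervention: Y = 2*X - 2  [with X=-3]  = -8; B = Y^2 + Z  [with Y=-8, Z=4]  = 68; W = X*B  [with X=-3, B=68]  = -204.
Change = -27 − (-204) = 177.

177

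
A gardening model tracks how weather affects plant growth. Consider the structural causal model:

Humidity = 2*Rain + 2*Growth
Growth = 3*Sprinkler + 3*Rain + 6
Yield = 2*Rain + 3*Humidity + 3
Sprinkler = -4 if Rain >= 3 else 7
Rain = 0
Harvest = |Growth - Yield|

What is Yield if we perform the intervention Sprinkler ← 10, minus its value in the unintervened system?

54

do(Sprinkler=10) replaces the equation Sprinkler = -4 if Rain >= 3 else 7 with the constant Sprinkler = 10.
Growth = 3*Sprinkler + 3*Rain + 6  [with Sprinkler=10, Rain=0]  = 36
Humidity = 2*Rain + 2*Growth  [with Rain=0, Growth=36]  = 72
Yield = 2*Rain + 3*Humidity + 3  [with Rain=0, Humidity=72]  = 219
Without intervention: Sprinkler = -4 if Rain >= 3 else 7  [with Rain=0]  = 7; Growth = 3*Sprinkler + 3*Rain + 6  [with Sprinkler=7, Rain=0]  = 27; Humidity = 2*Rain + 2*Growth  [with Rain=0, Growth=27]  = 54; Yield = 2*Rain + 3*Humidity + 3  [with Rain=0, Humidity=54]  = 165.
Change = 219 − 165 = 54.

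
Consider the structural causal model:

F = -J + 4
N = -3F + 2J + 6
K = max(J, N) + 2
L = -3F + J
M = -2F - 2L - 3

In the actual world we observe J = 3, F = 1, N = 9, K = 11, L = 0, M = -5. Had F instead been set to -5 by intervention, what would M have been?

-29

Under do(F=-5), the mechanism F = -J + 4 is discarded; F is fixed at -5.
L = -3F + J  [with F=-5, J=3]  = 18
M = -2F - 2L - 3  [with F=-5, L=18]  = -29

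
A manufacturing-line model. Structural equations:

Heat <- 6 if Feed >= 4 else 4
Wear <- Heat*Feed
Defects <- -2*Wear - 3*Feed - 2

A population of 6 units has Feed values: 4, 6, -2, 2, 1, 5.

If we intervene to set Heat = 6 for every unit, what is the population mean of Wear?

The intervention sets Heat=6 in all 6 units regardless of Feed. Recomputing Wear per unit gives 24, 36, -12, 12, 6, 30; average 16.

16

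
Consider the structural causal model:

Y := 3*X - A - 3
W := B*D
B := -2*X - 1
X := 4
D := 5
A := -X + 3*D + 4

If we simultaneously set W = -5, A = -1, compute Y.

The joint intervention fixes W = -5, A = -1, removing each variable's own equation.
Y = 3*X - A - 3  [with X=4, A=-1]  = 10

10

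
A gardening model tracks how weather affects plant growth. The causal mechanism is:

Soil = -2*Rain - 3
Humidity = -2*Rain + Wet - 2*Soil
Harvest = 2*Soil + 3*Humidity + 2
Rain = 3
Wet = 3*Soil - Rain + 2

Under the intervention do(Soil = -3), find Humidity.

-10

Under do(Soil=-3), the mechanism Soil = -2*Rain - 3 is discarded; Soil is fixed at -3.
Wet = 3*Soil - Rain + 2  [with Soil=-3, Rain=3]  = -10
Humidity = -2*Rain + Wet - 2*Soil  [with Rain=3, Wet=-10, Soil=-3]  = -10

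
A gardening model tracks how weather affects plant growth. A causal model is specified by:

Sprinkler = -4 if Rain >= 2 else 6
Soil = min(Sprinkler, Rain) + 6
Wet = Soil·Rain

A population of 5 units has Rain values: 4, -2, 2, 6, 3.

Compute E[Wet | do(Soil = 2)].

5.2

Every unit gets Soil=2 under the intervention. Wet values become 8, -4, 4, 12, 6; E[Wet|do(Soil=2)] = 5.2.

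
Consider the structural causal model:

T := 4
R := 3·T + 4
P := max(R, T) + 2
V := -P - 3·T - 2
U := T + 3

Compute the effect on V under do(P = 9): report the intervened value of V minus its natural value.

The intervention breaks the incoming arrows to P: P := max(R, T) + 2 no longer applies, and P = 9.
V = -P - 3·T - 2  [with P=9, T=4]  = -23
Without intervention: R = 3·T + 4  [with T=4]  = 16; P = max(R, T) + 2  [with R=16, T=4]  = 18; V = -P - 3·T - 2  [with P=18, T=4]  = -32.
Change = -23 − (-32) = 9.

9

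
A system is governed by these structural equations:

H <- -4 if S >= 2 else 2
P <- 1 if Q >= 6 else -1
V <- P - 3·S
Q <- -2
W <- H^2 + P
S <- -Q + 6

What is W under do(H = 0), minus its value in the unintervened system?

-16

Under do(H=0), the mechanism H <- -4 if S >= 2 else 2 is discarded; H is fixed at 0.
P = 1 if Q >= 6 else -1  [with Q=-2]  = -1
W = H^2 + P  [with H=0, P=-1]  = -1
Without intervention: S = -Q + 6  [with Q=-2]  = 8; P = 1 if Q >= 6 else -1  [with Q=-2]  = -1; H = -4 if S >= 2 else 2  [with S=8]  = -4; W = H^2 + P  [with H=-4, P=-1]  = 15.
Change = -1 − 15 = -16.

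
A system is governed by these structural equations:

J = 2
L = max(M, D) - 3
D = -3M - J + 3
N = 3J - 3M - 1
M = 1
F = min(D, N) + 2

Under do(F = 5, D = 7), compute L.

Under do(F = 5, D = 7), each intervened variable's structural equation is replaced by its fixed value.
L = max(M, D) - 3  [with M=1, D=7]  = 4

4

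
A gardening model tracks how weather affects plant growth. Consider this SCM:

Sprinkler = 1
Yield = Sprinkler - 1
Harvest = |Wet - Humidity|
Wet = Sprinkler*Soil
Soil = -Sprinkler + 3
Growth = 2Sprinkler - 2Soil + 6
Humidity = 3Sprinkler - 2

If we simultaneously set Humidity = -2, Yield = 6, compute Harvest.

Under do(Humidity = -2, Yield = 6), each intervened variable's structural equation is replaced by its fixed value.
Soil = -Sprinkler + 3  [with Sprinkler=1]  = 2
Wet = Sprinkler*Soil  [with Sprinkler=1, Soil=2]  = 2
Harvest = |Wet - Humidity|  [with Wet=2, Humidity=-2]  = 4

4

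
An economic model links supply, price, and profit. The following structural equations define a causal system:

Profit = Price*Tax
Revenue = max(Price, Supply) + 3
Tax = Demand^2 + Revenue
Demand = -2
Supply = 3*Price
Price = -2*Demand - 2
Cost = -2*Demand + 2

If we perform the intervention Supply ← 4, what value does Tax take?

The intervention breaks the incoming arrows to Supply: Supply = 3*Price no longer applies, and Supply = 4.
Price = -2*Demand - 2  [with Demand=-2]  = 2
Revenue = max(Price, Supply) + 3  [with Price=2, Supply=4]  = 7
Tax = Demand^2 + Revenue  [with Demand=-2, Revenue=7]  = 11

11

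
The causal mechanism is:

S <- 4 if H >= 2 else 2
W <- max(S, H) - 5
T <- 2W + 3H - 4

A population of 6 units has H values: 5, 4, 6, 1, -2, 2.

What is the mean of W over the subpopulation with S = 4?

E[W|S=4] averages over only the 4 units with S=4 (H = 5, 4, 6, 2): W = 0, -1, 1, -1, mean -0.25.

-0.25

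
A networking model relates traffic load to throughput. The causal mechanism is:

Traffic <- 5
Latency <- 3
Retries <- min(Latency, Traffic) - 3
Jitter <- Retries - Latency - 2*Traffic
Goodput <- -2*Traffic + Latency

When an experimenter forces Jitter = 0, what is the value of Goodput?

Intervening sets Jitter = 0 and removes its equation (Jitter <- Retries - Latency - 2*Traffic).
No directed path runs from Jitter to Goodput, so Goodput keeps its natural value.
Goodput = -2*Traffic + Latency  [with Traffic=5, Latency=3]  = -7

-7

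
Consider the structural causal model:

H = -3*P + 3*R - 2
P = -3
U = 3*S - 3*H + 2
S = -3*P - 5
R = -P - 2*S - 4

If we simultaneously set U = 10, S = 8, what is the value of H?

-44

Setting U = 10, S = 8 by intervention discards those variables' equations.
R = -P - 2*S - 4  [with P=-3, S=8]  = -17
H = -3*P + 3*R - 2  [with P=-3, R=-17]  = -44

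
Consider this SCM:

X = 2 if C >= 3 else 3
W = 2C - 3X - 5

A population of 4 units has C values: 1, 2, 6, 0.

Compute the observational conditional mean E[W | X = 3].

Observing X=3 restricts to units where X's equation naturally yields 3: C ∈ {1, 2, 0}. In that subpopulation W = -12, -10, -14, mean -12.

-12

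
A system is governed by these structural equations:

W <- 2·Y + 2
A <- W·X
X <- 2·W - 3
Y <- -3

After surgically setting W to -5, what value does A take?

Under do(W=-5), the mechanism W <- 2·Y + 2 is discarded; W is fixed at -5.
X = 2·W - 3  [with W=-5]  = -13
A = W·X  [with W=-5, X=-13]  = 65

65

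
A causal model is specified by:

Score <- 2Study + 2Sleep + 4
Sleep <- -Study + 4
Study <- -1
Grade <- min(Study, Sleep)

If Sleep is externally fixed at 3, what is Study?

Under do(Sleep=3), the mechanism Sleep <- -Study + 4 is discarded; Sleep is fixed at 3.
Study is not downstream of the intervention, so its value is determined by the original equations.

-1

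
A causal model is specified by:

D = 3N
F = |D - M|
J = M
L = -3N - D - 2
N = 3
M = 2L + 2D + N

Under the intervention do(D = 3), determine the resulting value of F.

Under do(D=3), the mechanism D = 3N is discarded; D is fixed at 3.
L = -3N - D - 2  [with N=3, D=3]  = -14
M = 2L + 2D + N  [with L=-14, D=3, N=3]  = -19
F = |D - M|  [with D=3, M=-19]  = 22

22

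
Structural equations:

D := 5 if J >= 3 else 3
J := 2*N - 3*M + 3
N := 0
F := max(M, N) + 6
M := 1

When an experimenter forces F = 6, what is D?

Intervening sets F = 6 and removes its equation (F := max(M, N) + 6).
No directed path runs from F to D, so D keeps its natural value.
J = 2*N - 3*M + 3  [with N=0, M=1]  = 0
D = 5 if J >= 3 else 3  [with J=0]  = 3

3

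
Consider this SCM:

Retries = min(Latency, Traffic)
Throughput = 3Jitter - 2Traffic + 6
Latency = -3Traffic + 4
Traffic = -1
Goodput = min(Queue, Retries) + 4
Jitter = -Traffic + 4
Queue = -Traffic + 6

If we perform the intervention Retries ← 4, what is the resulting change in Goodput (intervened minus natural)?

The intervention breaks the incoming arrows to Retries: Retries = min(Latency, Traffic) no longer applies, and Retries = 4.
Queue = -Traffic + 6  [with Traffic=-1]  = 7
Goodput = min(Queue, Retries) + 4  [with Queue=7, Retries=4]  = 8
Without intervention: Latency = -3Traffic + 4  [with Traffic=-1]  = 7; Queue = -Traffic + 6  [with Traffic=-1]  = 7; Retries = min(Latency, Traffic)  [with Latency=7, Traffic=-1]  = -1; Goodput = min(Queue, Retries) + 4  [with Queue=7, Retries=-1]  = 3.
Change = 8 − 3 = 5.

5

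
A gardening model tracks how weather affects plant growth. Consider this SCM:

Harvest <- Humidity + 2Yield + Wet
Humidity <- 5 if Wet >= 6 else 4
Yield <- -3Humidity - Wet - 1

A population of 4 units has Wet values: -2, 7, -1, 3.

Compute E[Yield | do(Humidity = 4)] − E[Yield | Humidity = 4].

The intervention sets Humidity=4 in all 4 units regardless of Wet. Recomputing Yield per unit gives -11, -20, -12, -16; average -14.75.
Observing Humidity=4 restricts to units where Humidity's equation naturally yields 4: Wet ∈ {-2, -1, 3}. In that subpopulation Yield = -11, -12, -16, mean -13.
Difference = -14.75 − (-13) = -1.75.

-1.75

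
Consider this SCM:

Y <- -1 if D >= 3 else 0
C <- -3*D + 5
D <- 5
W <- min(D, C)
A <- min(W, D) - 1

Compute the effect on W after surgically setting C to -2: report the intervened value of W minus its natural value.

8

The intervention breaks the incoming arrows to C: C <- -3*D + 5 no longer applies, and C = -2.
W = min(D, C)  [with D=5, C=-2]  = -2
Without intervention: C = -3*D + 5  [with D=5]  = -10; W = min(D, C)  [with D=5, C=-10]  = -10.
Change = -2 − (-10) = 8.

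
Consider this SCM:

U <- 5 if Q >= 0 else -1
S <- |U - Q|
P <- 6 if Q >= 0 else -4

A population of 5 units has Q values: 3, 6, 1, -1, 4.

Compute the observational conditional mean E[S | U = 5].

2

Conditioning on U=5 selects the 4 unit(s) with Q ∈ {3, 6, 1, 4}. Their S values: 2, 1, 4, 1. Mean = 2.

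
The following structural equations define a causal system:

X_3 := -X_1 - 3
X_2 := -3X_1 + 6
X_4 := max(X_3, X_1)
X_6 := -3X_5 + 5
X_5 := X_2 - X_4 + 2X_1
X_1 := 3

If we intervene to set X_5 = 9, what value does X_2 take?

Under do(X_5=9), the mechanism X_5 := X_2 - X_4 + 2X_1 is discarded; X_5 is fixed at 9.
No directed path runs from X_5 to X_2, so X_2 keeps its natural value.
X_2 = -3X_1 + 6  [with X_1=3]  = -3

-3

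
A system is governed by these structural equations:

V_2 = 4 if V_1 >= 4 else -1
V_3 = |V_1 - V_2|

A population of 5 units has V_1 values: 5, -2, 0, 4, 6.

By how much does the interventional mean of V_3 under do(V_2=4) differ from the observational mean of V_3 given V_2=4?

1.6

Every unit gets V_2=4 under the intervention. V_3 values become 1, 6, 4, 0, 2; E[V_3|do(V_2=4)] = 2.6.
Conditioning on V_2=4 selects the 3 unit(s) with V_1 ∈ {5, 4, 6}. Their V_3 values: 1, 0, 2. Mean = 1.
Difference = 2.6 − 1 = 1.6.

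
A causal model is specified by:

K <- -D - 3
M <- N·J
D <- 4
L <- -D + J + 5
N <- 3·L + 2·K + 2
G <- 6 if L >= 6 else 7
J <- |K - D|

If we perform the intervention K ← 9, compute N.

38

do(K=9) replaces the equation K <- -D - 3 with the constant K = 9.
J = |K - D|  [with K=9, D=4]  = 5
L = -D + J + 5  [with D=4, J=5]  = 6
N = 3·L + 2·K + 2  [with L=6, K=9]  = 38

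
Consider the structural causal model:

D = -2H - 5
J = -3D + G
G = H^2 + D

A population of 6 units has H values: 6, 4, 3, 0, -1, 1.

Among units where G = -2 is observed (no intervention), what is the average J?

Conditioning on G=-2 selects the 2 unit(s) with H ∈ {3, -1}. Their J values: 31, 7. Mean = 19.

19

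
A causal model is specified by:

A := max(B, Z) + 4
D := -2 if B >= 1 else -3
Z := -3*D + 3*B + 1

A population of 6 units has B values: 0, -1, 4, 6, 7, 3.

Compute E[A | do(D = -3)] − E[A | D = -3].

11

do(D=-3) breaks D's dependence on B. With D=-3 fixed, A across the units is 14, 11, 26, 32, 35, 23, mean 23.5.
Observing D=-3 restricts to units where D's equation naturally yields -3: B ∈ {0, -1}. In that subpopulation A = 14, 11, mean 12.5.
Difference = 23.5 − 12.5 = 11.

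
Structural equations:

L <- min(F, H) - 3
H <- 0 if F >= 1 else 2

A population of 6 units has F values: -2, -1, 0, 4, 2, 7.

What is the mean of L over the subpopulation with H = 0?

Conditioning on H=0 selects the 3 unit(s) with F ∈ {4, 2, 7}. Their L values: -3, -3, -3. Mean = -3.

-3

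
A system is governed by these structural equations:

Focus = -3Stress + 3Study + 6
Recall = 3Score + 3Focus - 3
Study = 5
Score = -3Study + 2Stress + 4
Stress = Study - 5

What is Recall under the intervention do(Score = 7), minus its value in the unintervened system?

54

Intervening sets Score = 7 and removes its equation (Score = -3Study + 2Stress + 4).
Stress = Study - 5  [with Study=5]  = 0
Focus = -3Stress + 3Study + 6  [with Stress=0, Study=5]  = 21
Recall = 3Score + 3Focus - 3  [with Score=7, Focus=21]  = 81
Without intervention: Stress = Study - 5  [with Study=5]  = 0; Focus = -3Stress + 3Study + 6  [with Stress=0, Study=5]  = 21; Score = -3Study + 2Stress + 4  [with Study=5, Stress=0]  = -11; Recall = 3Score + 3Focus - 3  [with Score=-11, Focus=21]  = 27.
Change = 81 − 27 = 54.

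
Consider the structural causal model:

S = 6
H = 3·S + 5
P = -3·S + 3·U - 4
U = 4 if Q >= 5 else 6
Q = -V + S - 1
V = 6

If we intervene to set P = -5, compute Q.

-1

do(P=-5) replaces the equation P = -3·S + 3·U - 4 with the constant P = -5.
Q is not downstream of the intervention, so its value is determined by the original equations.
Q = -V + S - 1  [with V=6, S=6]  = -1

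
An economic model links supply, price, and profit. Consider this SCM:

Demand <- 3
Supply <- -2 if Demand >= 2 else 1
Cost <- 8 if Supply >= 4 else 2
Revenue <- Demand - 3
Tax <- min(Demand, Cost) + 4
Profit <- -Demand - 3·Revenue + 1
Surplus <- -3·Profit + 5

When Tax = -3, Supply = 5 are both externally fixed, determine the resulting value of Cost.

8

Setting Tax = -3, Supply = 5 by intervention discards those variables' equations.
Cost = 8 if Supply >= 4 else 2  [with Supply=5]  = 8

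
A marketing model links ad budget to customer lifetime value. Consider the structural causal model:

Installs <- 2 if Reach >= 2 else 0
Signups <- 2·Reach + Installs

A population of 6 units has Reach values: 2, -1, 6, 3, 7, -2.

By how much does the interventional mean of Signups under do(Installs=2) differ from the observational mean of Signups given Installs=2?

-4

Under do(Installs=2), Installs's equation is replaced by Installs=2 for every unit. Per-unit Signups: 6, 0, 14, 8, 16, -2. Mean = 7.
E[Signups|Installs=2] averages over only the 4 units with Installs=2 (Reach = 2, 6, 3, 7): Signups = 6, 14, 8, 16, mean 11.
Difference = 7 − 11 = -4.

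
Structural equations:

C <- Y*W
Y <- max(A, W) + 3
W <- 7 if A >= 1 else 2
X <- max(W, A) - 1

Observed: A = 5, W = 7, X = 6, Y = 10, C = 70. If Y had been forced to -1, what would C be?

-7

Intervening sets Y = -1 and removes its equation (Y <- max(A, W) + 3).
W = 7 if A >= 1 else 2  [with A=5]  = 7
C = Y*W  [with Y=-1, W=7]  = -7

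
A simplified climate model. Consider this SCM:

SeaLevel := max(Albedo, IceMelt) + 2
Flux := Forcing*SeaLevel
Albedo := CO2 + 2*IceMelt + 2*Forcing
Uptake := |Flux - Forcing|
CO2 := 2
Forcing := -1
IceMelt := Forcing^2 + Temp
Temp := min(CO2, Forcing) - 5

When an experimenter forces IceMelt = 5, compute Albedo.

Intervening sets IceMelt = 5 and removes its equation (IceMelt := Forcing^2 + Temp).
Albedo = CO2 + 2*IceMelt + 2*Forcing  [with CO2=2, IceMelt=5, Forcing=-1]  = 10

10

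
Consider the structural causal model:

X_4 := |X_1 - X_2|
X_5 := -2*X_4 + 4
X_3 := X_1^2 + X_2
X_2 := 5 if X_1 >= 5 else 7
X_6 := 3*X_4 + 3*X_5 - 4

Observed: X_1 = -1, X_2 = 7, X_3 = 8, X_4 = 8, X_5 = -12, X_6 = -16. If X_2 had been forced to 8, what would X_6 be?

-19

Under do(X_2=8), the mechanism X_2 := 5 if X_1 >= 5 else 7 is discarded; X_2 is fixed at 8.
X_4 = |X_1 - X_2|  [with X_1=-1, X_2=8]  = 9
X_5 = -2*X_4 + 4  [with X_4=9]  = -14
X_6 = 3*X_4 + 3*X_5 - 4  [with X_4=9, X_5=-14]  = -19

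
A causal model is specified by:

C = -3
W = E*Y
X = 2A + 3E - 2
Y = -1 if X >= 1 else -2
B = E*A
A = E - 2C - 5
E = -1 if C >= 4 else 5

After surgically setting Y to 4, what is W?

Intervening sets Y = 4 and removes its equation (Y = -1 if X >= 1 else -2).
E = -1 if C >= 4 else 5  [with C=-3]  = 5
W = E*Y  [with E=5, Y=4]  = 20

20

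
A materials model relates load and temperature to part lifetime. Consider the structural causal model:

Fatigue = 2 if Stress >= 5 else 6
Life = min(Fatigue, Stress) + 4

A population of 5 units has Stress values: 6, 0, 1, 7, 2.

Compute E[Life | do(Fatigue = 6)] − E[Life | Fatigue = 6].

2

The intervention sets Fatigue=6 in all 5 units regardless of Stress. Recomputing Life per unit gives 10, 4, 5, 10, 6; average 7.
Observing Fatigue=6 restricts to units where Fatigue's equation naturally yields 6: Stress ∈ {0, 1, 2}. In that subpopulation Life = 4, 5, 6, mean 5.
Difference = 7 − 5 = 2.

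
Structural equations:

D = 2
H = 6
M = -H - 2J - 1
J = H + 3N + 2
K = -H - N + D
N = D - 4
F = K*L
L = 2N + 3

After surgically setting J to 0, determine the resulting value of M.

Intervening sets J = 0 and removes its equation (J = H + 3N + 2).
M = -H - 2J - 1  [with H=6, J=0]  = -7

-7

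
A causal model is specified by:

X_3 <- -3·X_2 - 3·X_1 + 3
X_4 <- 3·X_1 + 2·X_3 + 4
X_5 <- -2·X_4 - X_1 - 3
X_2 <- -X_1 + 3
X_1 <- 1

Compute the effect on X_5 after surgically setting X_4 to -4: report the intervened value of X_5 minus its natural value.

-2

Intervening sets X_4 = -4 and removes its equation (X_4 <- 3·X_1 + 2·X_3 + 4).
X_5 = -2·X_4 - X_1 - 3  [with X_4=-4, X_1=1]  = 4
Without intervention: X_2 = -X_1 + 3  [with X_1=1]  = 2; X_3 = -3·X_2 - 3·X_1 + 3  [with X_2=2, X_1=1]  = -6; X_4 = 3·X_1 + 2·X_3 + 4  [with X_1=1, X_3=-6]  = -5; X_5 = -2·X_4 - X_1 - 3  [with X_4=-5, X_1=1]  = 6.
Change = 4 − 6 = -2.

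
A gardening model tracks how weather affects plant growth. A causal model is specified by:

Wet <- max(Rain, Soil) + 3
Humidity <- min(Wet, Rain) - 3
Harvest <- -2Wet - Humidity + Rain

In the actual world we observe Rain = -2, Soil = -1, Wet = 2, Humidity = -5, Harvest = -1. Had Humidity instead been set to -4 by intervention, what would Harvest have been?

Intervening sets Humidity = -4 and removes its equation (Humidity <- min(Wet, Rain) - 3).
Wet = max(Rain, Soil) + 3  [with Rain=-2, Soil=-1]  = 2
Harvest = -2Wet - Humidity + Rain  [with Wet=2, Humidity=-4, Rain=-2]  = -2

-2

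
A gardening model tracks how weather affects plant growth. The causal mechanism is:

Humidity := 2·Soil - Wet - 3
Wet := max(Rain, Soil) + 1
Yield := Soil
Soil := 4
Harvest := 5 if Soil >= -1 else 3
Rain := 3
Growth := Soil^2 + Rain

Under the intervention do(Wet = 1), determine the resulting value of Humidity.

4

do(Wet=1) replaces the equation Wet := max(Rain, Soil) + 1 with the constant Wet = 1.
Humidity = 2·Soil - Wet - 3  [with Soil=4, Wet=1]  = 4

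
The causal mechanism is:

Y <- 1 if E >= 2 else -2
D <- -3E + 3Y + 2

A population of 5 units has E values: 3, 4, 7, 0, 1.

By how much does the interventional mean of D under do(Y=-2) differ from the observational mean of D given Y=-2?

-7.5

Under do(Y=-2), Y's equation is replaced by Y=-2 for every unit. Per-unit D: -13, -16, -25, -4, -7. Mean = -13.
E[D|Y=-2] averages over only the 2 units with Y=-2 (E = 0, 1): D = -4, -7, mean -5.5.
Difference = -13 − (-5.5) = -7.5.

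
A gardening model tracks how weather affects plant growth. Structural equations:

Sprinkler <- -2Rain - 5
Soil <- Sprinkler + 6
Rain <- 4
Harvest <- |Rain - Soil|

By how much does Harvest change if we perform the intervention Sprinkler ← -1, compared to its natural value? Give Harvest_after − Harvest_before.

-10

Under do(Sprinkler=-1), the mechanism Sprinkler <- -2Rain - 5 is discarded; Sprinkler is fixed at -1.
Soil = Sprinkler + 6  [with Sprinkler=-1]  = 5
Harvest = |Rain - Soil|  [with Rain=4, Soil=5]  = 1
Without intervention: Sprinkler = -2Rain - 5  [with Rain=4]  = -13; Soil = Sprinkler + 6  [with Sprinkler=-13]  = -7; Harvest = |Rain - Soil|  [with Rain=4, Soil=-7]  = 11.
Change = 1 − 11 = -10.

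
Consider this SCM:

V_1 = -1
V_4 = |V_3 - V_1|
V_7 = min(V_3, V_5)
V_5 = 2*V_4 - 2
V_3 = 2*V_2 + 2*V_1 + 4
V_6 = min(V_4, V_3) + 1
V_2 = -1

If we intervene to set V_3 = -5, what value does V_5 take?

do(V_3=-5) replaces the equation V_3 = 2*V_2 + 2*V_1 + 4 with the constant V_3 = -5.
V_4 = |V_3 - V_1|  [with V_3=-5, V_1=-1]  = 4
V_5 = 2*V_4 - 2  [with V_4=4]  = 6

6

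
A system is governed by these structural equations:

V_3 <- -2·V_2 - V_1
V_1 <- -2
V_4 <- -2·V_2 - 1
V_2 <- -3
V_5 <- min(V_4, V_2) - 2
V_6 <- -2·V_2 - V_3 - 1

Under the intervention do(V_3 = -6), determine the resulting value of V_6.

The intervention breaks the incoming arrows to V_3: V_3 <- -2·V_2 - V_1 no longer applies, and V_3 = -6.
V_6 = -2·V_2 - V_3 - 1  [with V_2=-3, V_3=-6]  = 11

11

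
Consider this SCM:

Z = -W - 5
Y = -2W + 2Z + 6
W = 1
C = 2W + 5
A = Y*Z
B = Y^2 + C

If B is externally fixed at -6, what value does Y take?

-8

The intervention breaks the incoming arrows to B: B = Y^2 + C no longer applies, and B = -6.
Since Y is not a descendant of the intervened variable, it is unaffected.
Z = -W - 5  [with W=1]  = -6
Y = -2W + 2Z + 6  [with W=1, Z=-6]  = -8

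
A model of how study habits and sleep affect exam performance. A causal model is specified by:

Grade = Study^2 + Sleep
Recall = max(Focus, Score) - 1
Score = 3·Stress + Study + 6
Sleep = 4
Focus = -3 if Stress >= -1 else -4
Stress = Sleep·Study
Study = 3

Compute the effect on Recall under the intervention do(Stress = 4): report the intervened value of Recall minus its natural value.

-24

The intervention breaks the incoming arrows to Stress: Stress = Sleep·Study no longer applies, and Stress = 4.
Focus = -3 if Stress >= -1 else -4  [with Stress=4]  = -3
Score = 3·Stress + Study + 6  [with Stress=4, Study=3]  = 21
Recall = max(Focus, Score) - 1  [with Focus=-3, Score=21]  = 20
Without intervention: Stress = Sleep·Study  [with Sleep=4, Study=3]  = 12; Focus = -3 if Stress >= -1 else -4  [with Stress=12]  = -3; Score = 3·Stress + Study + 6  [with Stress=12, Study=3]  = 45; Recall = max(Focus, Score) - 1  [with Focus=-3, Score=45]  = 44.
Change = 20 − 44 = -24.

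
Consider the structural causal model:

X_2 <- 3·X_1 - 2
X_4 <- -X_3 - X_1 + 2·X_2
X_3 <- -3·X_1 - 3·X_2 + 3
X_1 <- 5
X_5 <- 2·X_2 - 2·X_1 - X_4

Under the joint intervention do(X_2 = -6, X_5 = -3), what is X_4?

-23

The joint intervention fixes X_2 = -6, X_5 = -3, removing each variable's own equation.
X_3 = -3·X_1 - 3·X_2 + 3  [with X_1=5, X_2=-6]  = 6
X_4 = -X_3 - X_1 + 2·X_2  [with X_3=6, X_1=5, X_2=-6]  = -23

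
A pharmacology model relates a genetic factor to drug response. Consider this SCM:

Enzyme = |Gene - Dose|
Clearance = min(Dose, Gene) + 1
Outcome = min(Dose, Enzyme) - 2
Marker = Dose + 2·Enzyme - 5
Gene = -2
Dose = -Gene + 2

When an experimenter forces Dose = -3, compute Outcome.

-5

Under do(Dose=-3), the mechanism Dose = -Gene + 2 is discarded; Dose is fixed at -3.
Enzyme = |Gene - Dose|  [with Gene=-2, Dose=-3]  = 1
Outcome = min(Dose, Enzyme) - 2  [with Dose=-3, Enzyme=1]  = -5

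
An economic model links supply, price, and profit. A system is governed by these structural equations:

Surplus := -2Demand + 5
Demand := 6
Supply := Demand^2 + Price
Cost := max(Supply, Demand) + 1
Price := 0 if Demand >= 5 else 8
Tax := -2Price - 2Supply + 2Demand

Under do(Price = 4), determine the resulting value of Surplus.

Under do(Price=4), the mechanism Price := 0 if Demand >= 5 else 8 is discarded; Price is fixed at 4.
No directed path runs from Price to Surplus, so Surplus keeps its natural value.
Surplus = -2Demand + 5  [with Demand=6]  = -7

-7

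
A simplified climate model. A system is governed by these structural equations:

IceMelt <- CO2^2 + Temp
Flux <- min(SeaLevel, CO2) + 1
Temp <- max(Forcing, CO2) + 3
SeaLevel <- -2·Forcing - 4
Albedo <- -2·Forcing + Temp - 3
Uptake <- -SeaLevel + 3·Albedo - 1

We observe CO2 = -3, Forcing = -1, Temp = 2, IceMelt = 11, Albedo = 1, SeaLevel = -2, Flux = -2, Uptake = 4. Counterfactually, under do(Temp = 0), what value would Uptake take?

The intervention breaks the incoming arrows to Temp: Temp <- max(Forcing, CO2) + 3 no longer applies, and Temp = 0.
Albedo = -2·Forcing + Temp - 3  [with Forcing=-1, Temp=0]  = -1
SeaLevel = -2·Forcing - 4  [with Forcing=-1]  = -2
Uptake = -SeaLevel + 3·Albedo - 1  [with SeaLevel=-2, Albedo=-1]  = -2

-2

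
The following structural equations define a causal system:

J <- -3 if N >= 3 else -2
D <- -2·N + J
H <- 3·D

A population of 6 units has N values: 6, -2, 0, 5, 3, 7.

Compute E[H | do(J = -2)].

-25

Every unit gets J=-2 under the intervention. H values become -42, 6, -6, -36, -24, -48; E[H|do(J=-2)] = -25.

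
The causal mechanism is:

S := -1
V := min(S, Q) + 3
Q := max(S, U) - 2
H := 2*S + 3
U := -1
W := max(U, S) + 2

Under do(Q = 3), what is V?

2

The intervention breaks the incoming arrows to Q: Q := max(S, U) - 2 no longer applies, and Q = 3.
V = min(S, Q) + 3  [with S=-1, Q=3]  = 2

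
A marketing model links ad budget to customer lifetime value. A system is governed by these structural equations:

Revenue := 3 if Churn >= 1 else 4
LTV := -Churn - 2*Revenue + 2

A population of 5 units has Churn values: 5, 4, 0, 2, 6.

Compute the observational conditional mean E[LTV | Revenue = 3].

E[LTV|Revenue=3] averages over only the 4 units with Revenue=3 (Churn = 5, 4, 2, 6): LTV = -9, -8, -6, -10, mean -8.25.

-8.25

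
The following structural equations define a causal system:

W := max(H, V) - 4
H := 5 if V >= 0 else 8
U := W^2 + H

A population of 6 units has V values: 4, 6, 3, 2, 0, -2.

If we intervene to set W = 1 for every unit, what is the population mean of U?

6.5

Every unit gets W=1 under the intervention. U values become 6, 6, 6, 6, 6, 9; E[U|do(W=1)] = 6.5.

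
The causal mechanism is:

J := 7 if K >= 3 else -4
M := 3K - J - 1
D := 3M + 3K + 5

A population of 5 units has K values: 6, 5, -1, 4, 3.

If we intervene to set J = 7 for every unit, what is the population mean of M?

2.2

do(J=7) breaks J's dependence on K. With J=7 fixed, M across the units is 10, 7, -11, 4, 1, mean 2.2.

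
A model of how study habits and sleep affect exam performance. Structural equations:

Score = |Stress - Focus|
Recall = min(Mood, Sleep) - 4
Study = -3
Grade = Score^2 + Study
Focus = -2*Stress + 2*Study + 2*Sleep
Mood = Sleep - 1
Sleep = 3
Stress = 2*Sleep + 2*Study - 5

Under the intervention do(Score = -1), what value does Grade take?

-2

do(Score=-1) replaces the equation Score = |Stress - Focus| with the constant Score = -1.
Grade = Score^2 + Study  [with Score=-1, Study=-3]  = -2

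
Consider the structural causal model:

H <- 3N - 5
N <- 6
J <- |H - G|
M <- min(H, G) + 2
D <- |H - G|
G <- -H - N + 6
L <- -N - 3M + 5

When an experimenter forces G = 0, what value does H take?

Under do(G=0), the mechanism G <- -H - N + 6 is discarded; G is fixed at 0.
Since H is not a descendant of the intervened variable, it is unaffected.
H = 3N - 5  [with N=6]  = 13

13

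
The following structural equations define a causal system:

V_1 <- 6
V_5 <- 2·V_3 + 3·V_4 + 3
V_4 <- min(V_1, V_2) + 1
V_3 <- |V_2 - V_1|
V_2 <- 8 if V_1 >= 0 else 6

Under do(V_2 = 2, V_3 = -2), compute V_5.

8

Under do(V_2 = 2, V_3 = -2), each intervened variable's structural equation is replaced by its fixed value.
V_4 = min(V_1, V_2) + 1  [with V_1=6, V_2=2]  = 3
V_5 = 2·V_3 + 3·V_4 + 3  [with V_3=-2, V_4=3]  = 8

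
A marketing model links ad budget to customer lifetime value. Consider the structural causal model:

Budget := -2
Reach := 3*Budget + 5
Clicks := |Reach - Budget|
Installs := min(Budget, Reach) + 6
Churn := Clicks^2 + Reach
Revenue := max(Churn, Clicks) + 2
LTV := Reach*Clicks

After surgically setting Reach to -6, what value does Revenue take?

12

Under do(Reach=-6), the mechanism Reach := 3*Budget + 5 is discarded; Reach is fixed at -6.
Clicks = |Reach - Budget|  [with Reach=-6, Budget=-2]  = 4
Churn = Clicks^2 + Reach  [with Clicks=4, Reach=-6]  = 10
Revenue = max(Churn, Clicks) + 2  [with Churn=10, Clicks=4]  = 12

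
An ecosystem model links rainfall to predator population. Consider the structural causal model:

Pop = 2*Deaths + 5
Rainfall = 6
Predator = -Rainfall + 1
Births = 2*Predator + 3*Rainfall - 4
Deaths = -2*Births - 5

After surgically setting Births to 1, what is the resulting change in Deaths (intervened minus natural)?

The intervention breaks the incoming arrows to Births: Births = 2*Predator + 3*Rainfall - 4 no longer applies, and Births = 1.
Deaths = -2*Births - 5  [with Births=1]  = -7
Without intervention: Predator = -Rainfall + 1  [with Rainfall=6]  = -5; Births = 2*Predator + 3*Rainfall - 4  [with Predator=-5, Rainfall=6]  = 4; Deaths = -2*Births - 5  [with Births=4]  = -13.
Change = -7 − (-13) = 6.

6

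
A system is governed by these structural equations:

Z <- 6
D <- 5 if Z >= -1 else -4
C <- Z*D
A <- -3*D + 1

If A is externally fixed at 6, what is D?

The intervention breaks the incoming arrows to A: A <- -3*D + 1 no longer applies, and A = 6.
Since D is not a descendant of the intervened variable, it is unaffected.
D = 5 if Z >= -1 else -4  [with Z=6]  = 5

5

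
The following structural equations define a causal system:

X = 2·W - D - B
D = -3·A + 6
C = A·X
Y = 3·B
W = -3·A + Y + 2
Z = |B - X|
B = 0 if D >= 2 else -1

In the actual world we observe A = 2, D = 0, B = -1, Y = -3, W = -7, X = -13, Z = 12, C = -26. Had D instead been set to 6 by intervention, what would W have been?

do(D=6) replaces the equation D = -3·A + 6 with the constant D = 6.
B = 0 if D >= 2 else -1  [with D=6]  = 0
Y = 3·B  [with B=0]  = 0
W = -3·A + Y + 2  [with A=2, Y=0]  = -4

-4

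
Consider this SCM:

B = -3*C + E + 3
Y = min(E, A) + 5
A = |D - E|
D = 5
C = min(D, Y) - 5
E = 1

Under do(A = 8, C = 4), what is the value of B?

-8

Setting A = 8, C = 4 by intervention discards those variables' equations.
B = -3*C + E + 3  [with C=4, E=1]  = -8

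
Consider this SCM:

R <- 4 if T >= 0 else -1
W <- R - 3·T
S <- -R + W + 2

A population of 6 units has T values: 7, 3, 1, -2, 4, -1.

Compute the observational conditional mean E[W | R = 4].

Observing R=4 restricts to units where R's equation naturally yields 4: T ∈ {7, 3, 1, 4}. In that subpopulation W = -17, -5, 1, -8, mean -7.25.

-7.25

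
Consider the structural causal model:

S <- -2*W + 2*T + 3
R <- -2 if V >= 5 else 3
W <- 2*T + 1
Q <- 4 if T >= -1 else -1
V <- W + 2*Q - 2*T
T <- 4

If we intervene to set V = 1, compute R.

3

Intervening sets V = 1 and removes its equation (V <- W + 2*Q - 2*T).
R = -2 if V >= 5 else 3  [with V=1]  = 3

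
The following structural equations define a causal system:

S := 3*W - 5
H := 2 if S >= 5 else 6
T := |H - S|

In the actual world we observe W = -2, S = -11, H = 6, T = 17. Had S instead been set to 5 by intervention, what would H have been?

2

The intervention breaks the incoming arrows to S: S := 3*W - 5 no longer applies, and S = 5.
H = 2 if S >= 5 else 6  [with S=5]  = 2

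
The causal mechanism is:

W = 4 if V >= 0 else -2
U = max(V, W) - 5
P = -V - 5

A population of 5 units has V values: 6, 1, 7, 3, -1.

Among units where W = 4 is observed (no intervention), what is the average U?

Observing W=4 restricts to units where W's equation naturally yields 4: V ∈ {6, 1, 7, 3}. In that subpopulation U = 1, -1, 2, -1, mean 0.25.

0.25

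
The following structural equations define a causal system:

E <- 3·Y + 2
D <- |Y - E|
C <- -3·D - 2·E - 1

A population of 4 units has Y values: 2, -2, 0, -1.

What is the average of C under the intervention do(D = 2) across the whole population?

The intervention sets D=2 in all 4 units regardless of Y. Recomputing C per unit gives -23, 1, -11, -5; average -9.5.

-9.5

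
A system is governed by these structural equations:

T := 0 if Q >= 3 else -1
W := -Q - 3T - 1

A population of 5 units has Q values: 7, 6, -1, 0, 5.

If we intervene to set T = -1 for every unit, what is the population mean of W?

-1.4

Under do(T=-1), T's equation is replaced by T=-1 for every unit. Per-unit W: -5, -4, 3, 2, -3. Mean = -1.4.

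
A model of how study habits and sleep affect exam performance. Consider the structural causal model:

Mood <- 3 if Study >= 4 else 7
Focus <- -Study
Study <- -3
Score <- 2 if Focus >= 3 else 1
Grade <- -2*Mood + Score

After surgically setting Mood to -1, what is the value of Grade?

Intervening sets Mood = -1 and removes its equation (Mood <- 3 if Study >= 4 else 7).
Focus = -Study  [with Study=-3]  = 3
Score = 2 if Focus >= 3 else 1  [with Focus=3]  = 2
Grade = -2*Mood + Score  [with Mood=-1, Score=2]  = 4

4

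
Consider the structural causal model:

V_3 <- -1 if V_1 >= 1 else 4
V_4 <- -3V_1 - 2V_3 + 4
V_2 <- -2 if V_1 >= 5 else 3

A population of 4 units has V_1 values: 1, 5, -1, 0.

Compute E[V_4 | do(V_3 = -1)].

2.25

do(V_3=-1) breaks V_3's dependence on V_1. With V_3=-1 fixed, V_4 across the units is 3, -9, 9, 6, mean 2.25.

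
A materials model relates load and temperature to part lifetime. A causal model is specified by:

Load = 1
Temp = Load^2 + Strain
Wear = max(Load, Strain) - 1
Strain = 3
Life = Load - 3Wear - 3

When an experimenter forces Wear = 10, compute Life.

-32

Intervening sets Wear = 10 and removes its equation (Wear = max(Load, Strain) - 1).
Life = Load - 3Wear - 3  [with Load=1, Wear=10]  = -32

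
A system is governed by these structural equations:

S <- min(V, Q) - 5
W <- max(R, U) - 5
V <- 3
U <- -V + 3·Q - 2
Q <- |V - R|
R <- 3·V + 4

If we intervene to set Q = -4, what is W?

8

The intervention breaks the incoming arrows to Q: Q <- |V - R| no longer applies, and Q = -4.
R = 3·V + 4  [with V=3]  = 13
U = -V + 3·Q - 2  [with V=3, Q=-4]  = -17
W = max(R, U) - 5  [with R=13, U=-17]  = 8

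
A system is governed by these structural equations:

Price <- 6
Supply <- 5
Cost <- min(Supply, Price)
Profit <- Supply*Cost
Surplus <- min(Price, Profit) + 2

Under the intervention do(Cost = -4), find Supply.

Under do(Cost=-4), the mechanism Cost <- min(Supply, Price) is discarded; Cost is fixed at -4.
Since Supply is not a descendant of the intervened variable, it is unaffected.

5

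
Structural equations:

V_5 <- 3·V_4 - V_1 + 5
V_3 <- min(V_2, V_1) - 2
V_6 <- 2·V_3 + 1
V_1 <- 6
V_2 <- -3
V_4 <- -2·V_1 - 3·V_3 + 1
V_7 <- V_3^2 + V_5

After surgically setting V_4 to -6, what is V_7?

6

The intervention breaks the incoming arrows to V_4: V_4 <- -2·V_1 - 3·V_3 + 1 no longer applies, and V_4 = -6.
V_3 = min(V_2, V_1) - 2  [with V_2=-3, V_1=6]  = -5
V_5 = 3·V_4 - V_1 + 5  [with V_4=-6, V_1=6]  = -19
V_7 = V_3^2 + V_5  [with V_3=-5, V_5=-19]  = 6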